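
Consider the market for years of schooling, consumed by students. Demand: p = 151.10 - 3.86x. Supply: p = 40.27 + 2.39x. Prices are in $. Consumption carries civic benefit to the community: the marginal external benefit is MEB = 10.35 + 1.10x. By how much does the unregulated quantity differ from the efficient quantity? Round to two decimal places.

Market equilibrium (private): 40.27 + 2.39x = 151.10 - 3.86x → x_m = 17.7328.
Social marginal benefit = demand + MEB = 161.45 - 2.76x.
Set SMB = MC: 161.45 - 2.76x = 40.27 + 2.39x → x* = 23.5301.
Gap = |17.7328 − 23.5301| = 5.7973.

5.80 units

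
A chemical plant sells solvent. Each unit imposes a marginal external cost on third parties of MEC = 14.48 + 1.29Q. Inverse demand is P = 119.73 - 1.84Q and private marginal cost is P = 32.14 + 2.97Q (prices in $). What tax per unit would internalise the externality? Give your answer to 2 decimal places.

tax = $29.94 per unit

Social marginal cost = private MC + MEC = 46.62 + 4.26Q.
Set SMC = demand: 46.62 + 4.26Q = 119.73 - 1.84Q → Q* = 11.9852.
The Pigouvian tax equals MEC at Q*: 14.48 + 1.29×11.9852 = 29.9409.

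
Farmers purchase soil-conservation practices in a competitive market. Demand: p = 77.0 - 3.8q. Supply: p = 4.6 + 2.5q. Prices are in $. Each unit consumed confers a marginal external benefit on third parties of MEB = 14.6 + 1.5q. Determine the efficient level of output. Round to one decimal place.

q* = 18.1

Social marginal benefit = demand + MEB = 91.6 - 2.3q.
Set SMB = MC: 91.6 - 2.3q = 4.6 + 2.5q → q* = 18.1250.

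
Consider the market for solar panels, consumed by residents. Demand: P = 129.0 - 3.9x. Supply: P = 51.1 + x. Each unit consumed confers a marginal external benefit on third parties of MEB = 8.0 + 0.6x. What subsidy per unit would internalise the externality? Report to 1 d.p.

subsidy = 20.0 per unit

Social marginal benefit = demand + MEB = 137.0 - 3.3x.
Set SMB = MC: 137.0 - 3.3x = 51.1 + x → x* = 19.9767.
The Pigouvian subsidy equals MEB at x*: 8.0 + 0.6×19.9767 = 19.9860.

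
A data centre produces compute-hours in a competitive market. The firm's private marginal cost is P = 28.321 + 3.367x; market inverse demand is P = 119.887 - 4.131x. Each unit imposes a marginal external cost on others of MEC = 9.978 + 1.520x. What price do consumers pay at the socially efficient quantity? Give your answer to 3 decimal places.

Social marginal cost = private MC + MEC = 38.299 + 4.887x.
Set SMC = demand: 38.299 + 4.887x = 119.887 - 4.131x → x* = 9.0472.
Consumer price on the demand curve at x*: 119.887 − 4.131×9.0472 = 82.5130.

P = 82.513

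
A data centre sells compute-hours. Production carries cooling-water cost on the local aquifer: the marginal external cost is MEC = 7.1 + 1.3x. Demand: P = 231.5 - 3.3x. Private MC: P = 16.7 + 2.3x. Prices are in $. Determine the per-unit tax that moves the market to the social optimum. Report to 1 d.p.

tax = $46.2 per unit

Social marginal cost = private MC + MEC = 23.8 + 3.6x.
Set SMC = demand: 23.8 + 3.6x = 231.5 - 3.3x → x* = 30.1014.
The Pigouvian tax equals MEC at x*: 7.1 + 1.3×30.1014 = 46.2318.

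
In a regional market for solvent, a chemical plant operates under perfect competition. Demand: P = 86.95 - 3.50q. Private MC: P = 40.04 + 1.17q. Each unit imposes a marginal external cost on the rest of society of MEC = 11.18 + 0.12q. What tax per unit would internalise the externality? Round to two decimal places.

tax = 12.08 per unit

Social marginal cost = private MC + MEC = 51.22 + 1.29q.
Set SMC = demand: 51.22 + 1.29q = 86.95 - 3.50q → q* = 7.4593.
The Pigouvian tax equals MEC at q*: 11.18 + 0.12×7.4593 = 12.0751.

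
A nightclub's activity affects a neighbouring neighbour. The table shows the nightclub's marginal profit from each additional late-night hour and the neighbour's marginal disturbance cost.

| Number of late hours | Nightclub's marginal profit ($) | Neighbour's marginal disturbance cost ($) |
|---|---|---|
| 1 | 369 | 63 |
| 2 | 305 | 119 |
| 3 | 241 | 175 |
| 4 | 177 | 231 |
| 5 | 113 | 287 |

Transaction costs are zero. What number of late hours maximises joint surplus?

3

Bargaining reaches the level where marginal profit last exceeds marginal disturbance cost.
That holds through level 3 (241 ≥ 175) but not at 4 (177 < 231).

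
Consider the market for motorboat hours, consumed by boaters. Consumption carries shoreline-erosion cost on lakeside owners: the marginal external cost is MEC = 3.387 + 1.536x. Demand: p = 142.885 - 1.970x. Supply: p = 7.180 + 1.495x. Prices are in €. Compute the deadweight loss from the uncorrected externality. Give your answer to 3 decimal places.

Market equilibrium (private): 7.180 + 1.495x = 142.885 - 1.970x → x_m = 39.1645.
Social marginal benefit = demand − MEC = 139.498 - 3.506x.
Set SMB = MC: 139.498 - 3.506x = 7.180 + 1.495x → x* = 26.4583.
Height of the DWL triangle at x_m is MC(x_m) − SMB(x_m) = MEC(x_m) = 63.5437.
DWL = ½ × 12.7062 × 63.5437 = 403.6995.

DWL = €403.699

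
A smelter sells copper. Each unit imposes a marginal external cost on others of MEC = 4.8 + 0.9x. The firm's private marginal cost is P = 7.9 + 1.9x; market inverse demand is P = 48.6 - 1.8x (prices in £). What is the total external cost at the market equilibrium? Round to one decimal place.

Market equilibrium (private): 7.9 + 1.9x = 48.6 - 1.8x → x_m = 11.0000.
Total external cost = ∫₀^{x_m} (4.8 + 0.9x) dx = 4.8×11.0000 + ½×0.9×11.0000² = 107.2500.

£107.3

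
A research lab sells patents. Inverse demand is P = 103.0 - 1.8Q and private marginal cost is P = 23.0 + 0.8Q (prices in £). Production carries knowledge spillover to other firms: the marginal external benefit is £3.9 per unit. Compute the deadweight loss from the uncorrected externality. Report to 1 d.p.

Market equilibrium (private): 23.0 + 0.8Q = 103.0 - 1.8Q → Q_m = 30.7692.
Social marginal cost = private MC − MEB = 19.1 + 0.8Q.
Set SMC = demand: 19.1 + 0.8Q = 103.0 - 1.8Q → Q* = 32.2692.
The welfare-loss triangle has base |Q_m − Q*| and height MEB(Q_m) (the vertical gap between SMC and demand is zero at Q* and MEB at Q_m).
DWL = ½ × 1.5000 × 3.9000 = 2.9250.

DWL = £2.9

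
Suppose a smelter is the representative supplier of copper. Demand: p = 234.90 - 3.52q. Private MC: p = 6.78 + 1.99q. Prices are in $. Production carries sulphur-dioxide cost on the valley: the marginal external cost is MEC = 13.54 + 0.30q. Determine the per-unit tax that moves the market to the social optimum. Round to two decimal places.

tax = $24.62 per unit

Social marginal cost = private MC + MEC = 20.32 + 2.29q.
Set SMC = demand: 20.32 + 2.29q = 234.90 - 3.52q → q* = 36.9329.
The Pigouvian tax equals MEC at q*: 13.54 + 0.30×36.9329 = 24.6199.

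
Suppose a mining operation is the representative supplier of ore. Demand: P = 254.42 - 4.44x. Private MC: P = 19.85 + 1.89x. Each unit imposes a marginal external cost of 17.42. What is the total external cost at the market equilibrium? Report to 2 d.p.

Market equilibrium (private): 19.85 + 1.89x = 254.42 - 4.44x → x_m = 37.0569.
Total external cost = MEC × x_m = 17.42 × 37.0569 = 645.5312.

645.53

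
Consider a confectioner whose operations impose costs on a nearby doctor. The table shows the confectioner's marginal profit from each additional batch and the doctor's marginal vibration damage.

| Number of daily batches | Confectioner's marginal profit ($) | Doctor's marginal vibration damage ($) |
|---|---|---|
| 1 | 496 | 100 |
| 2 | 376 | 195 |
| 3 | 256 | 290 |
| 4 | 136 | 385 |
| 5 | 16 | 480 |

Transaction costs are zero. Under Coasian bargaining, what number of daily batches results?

2

Bargaining reaches the level where marginal profit last exceeds marginal vibration damage.
That holds through level 2 (376 ≥ 195) but not at 3 (256 < 290).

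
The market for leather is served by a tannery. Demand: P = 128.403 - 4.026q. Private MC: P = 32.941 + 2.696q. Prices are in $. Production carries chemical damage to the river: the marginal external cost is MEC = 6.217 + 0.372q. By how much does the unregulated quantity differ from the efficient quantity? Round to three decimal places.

Market equilibrium (private): 32.941 + 2.696q = 128.403 - 4.026q → q_m = 14.2014.
Social marginal cost = private MC + MEC = 39.158 + 3.068q.
Set SMC = demand: 39.158 + 3.068q = 128.403 - 4.026q → q* = 12.5803.
Gap = |14.2014 − 12.5803| = 1.6211.

1.621 units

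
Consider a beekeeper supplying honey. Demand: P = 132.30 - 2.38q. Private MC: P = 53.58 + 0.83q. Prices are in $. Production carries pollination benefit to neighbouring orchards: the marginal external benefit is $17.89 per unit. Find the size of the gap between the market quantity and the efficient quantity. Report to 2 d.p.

Market equilibrium (private): 53.58 + 0.83q = 132.30 - 2.38q → q_m = 24.5234.
Social marginal cost = private MC − MEB = 35.69 + 0.83q.
Set SMC = demand: 35.69 + 0.83q = 132.30 - 2.38q → q* = 30.0966.
Gap = |24.5234 − 30.0966| = 5.5732.

5.57 units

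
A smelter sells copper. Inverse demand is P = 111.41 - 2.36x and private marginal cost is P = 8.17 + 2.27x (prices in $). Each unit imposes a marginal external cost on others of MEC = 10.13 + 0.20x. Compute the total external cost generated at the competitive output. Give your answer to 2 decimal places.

Market equilibrium (private): 8.17 + 2.27x = 111.41 - 2.36x → x_m = 22.2981.
Total external cost = ∫₀^{x_m} (10.13 + 0.20x) dx = 10.13×22.2981 + ½×0.20×22.2981² = 275.6003.

$275.60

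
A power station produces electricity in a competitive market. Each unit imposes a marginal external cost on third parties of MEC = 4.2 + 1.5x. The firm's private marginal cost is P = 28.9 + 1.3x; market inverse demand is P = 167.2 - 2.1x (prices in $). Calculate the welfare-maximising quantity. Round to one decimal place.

Social marginal cost = private MC + MEC = 33.1 + 2.8x.
Set SMC = demand: 33.1 + 2.8x = 167.2 - 2.1x → x* = 27.3673.

x* = 27.4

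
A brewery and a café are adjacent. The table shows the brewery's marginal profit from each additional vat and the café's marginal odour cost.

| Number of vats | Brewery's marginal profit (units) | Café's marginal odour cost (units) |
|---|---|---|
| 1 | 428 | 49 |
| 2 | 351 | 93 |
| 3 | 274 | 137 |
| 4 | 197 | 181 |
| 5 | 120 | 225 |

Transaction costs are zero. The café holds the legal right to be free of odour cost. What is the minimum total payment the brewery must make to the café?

460

Efficient level: marginal profit ≥ marginal odour cost through level 4, so k* = 4.
With the café holding the right, the brewery must at least compensate total damage at k*: 49 + 93 + 137 + 181 = 460.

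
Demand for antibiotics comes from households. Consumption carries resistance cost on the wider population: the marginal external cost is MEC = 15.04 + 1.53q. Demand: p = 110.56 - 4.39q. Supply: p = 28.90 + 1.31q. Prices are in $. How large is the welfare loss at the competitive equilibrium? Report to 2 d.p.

DWL = $94.47

Market equilibrium (private): 28.90 + 1.31q = 110.56 - 4.39q → q_m = 14.3263.
Social marginal benefit = demand − MEC = 95.52 - 5.92q.
Set SMB = MC: 95.52 - 5.92q = 28.90 + 1.31q → q* = 9.2144.
Between q* and q_m the wedge MC − SMB runs linearly from 0 to MEC(q_m), so the loss is a triangle.
DWL = ½ × 5.1119 × 36.9593 = 94.4661.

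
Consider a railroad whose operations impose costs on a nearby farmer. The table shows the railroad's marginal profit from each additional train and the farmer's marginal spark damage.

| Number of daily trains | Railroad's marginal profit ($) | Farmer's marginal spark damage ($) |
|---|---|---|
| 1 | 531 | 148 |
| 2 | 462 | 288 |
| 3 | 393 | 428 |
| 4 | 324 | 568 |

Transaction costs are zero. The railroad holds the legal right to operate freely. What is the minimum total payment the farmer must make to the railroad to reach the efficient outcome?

$717

Left alone the railroad would choose level 4 (marginal profit stays positive).
Efficient level: k* = 2 (marginal profit ≥ marginal spark damage through 2).
The farmer must at least cover the railroad's forgone profit from cutting 4→2: 393 + 324 = 717.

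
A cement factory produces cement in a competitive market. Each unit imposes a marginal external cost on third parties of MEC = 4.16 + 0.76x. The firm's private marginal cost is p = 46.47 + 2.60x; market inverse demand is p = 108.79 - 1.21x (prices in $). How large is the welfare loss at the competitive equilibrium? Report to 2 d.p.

DWL = $30.12

Market equilibrium (private): 46.47 + 2.60x = 108.79 - 1.21x → x_m = 16.3570.
Social marginal cost = private MC + MEC = 50.63 + 3.36x.
Set SMC = demand: 50.63 + 3.36x = 108.79 - 1.21x → x* = 12.7265.
Height of the DWL triangle at x_m is SMC(x_m) − demand(x_m) = MEC(x_m) = 16.5913.
DWL = ½ × 3.6305 × 16.5913 = 30.1174.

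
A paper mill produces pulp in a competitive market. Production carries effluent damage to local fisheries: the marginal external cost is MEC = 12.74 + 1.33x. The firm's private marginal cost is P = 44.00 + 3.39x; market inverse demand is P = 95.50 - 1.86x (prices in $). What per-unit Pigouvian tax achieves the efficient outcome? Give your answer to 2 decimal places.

tax = $20.57 per unit

Social marginal cost = private MC + MEC = 56.74 + 4.72x.
Set SMC = demand: 56.74 + 4.72x = 95.50 - 1.86x → x* = 5.8906.
The Pigouvian tax equals MEC at x*: 12.74 + 1.33×5.8906 = 20.5745.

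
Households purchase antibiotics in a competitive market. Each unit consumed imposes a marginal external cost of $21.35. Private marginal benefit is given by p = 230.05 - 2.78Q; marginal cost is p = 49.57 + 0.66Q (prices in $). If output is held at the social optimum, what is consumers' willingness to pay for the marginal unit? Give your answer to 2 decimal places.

P = $101.45

Social marginal benefit = demand − MEC = 208.70 - 2.78Q.
Set SMB = MC: 208.70 - 2.78Q = 49.57 + 0.66Q → Q* = 46.2587.
Consumer price on the demand curve at Q*: 230.05 − 2.78×46.2587 = 101.4508.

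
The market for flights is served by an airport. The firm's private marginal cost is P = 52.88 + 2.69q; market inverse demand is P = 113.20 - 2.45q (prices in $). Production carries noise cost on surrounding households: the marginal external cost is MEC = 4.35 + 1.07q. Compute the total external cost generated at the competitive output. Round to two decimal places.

$124.73

Market equilibrium (private): 52.88 + 2.69q = 113.20 - 2.45q → q_m = 11.7354.
Total external cost = ∫₀^{q_m} (4.35 + 1.07q) dq = 4.35×11.7354 + ½×1.07×11.7354² = 124.7290.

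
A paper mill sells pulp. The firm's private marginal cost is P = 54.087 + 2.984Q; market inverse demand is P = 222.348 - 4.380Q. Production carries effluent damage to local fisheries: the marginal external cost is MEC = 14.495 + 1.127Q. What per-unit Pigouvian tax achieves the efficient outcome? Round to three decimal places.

tax = 34.904 per unit

Social marginal cost = private MC + MEC = 68.582 + 4.111Q.
Set SMC = demand: 68.582 + 4.111Q = 222.348 - 4.380Q → Q* = 18.1093.
The Pigouvian tax equals MEC at Q*: 14.495 + 1.127×18.1093 = 34.9042.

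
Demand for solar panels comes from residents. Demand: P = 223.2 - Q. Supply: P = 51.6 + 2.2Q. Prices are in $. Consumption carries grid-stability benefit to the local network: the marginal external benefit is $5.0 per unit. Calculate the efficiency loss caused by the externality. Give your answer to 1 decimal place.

DWL = $3.9

Market equilibrium (private): 51.6 + 2.2Q = 223.2 - Q → Q_m = 53.6250.
Social marginal benefit = demand + MEB = 228.2 - Q.
Set SMB = MC: 228.2 - Q = 51.6 + 2.2Q → Q* = 55.1875.
Between Q* and Q_m the wedge SMB − MC runs linearly from 0 to MEB(Q_m), so the loss is a triangle.
DWL = ½ × 1.5625 × 5.0000 = 3.9063.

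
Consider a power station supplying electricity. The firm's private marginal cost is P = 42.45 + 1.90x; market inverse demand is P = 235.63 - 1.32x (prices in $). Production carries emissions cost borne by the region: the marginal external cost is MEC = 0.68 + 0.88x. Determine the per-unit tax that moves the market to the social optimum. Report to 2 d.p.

Social marginal cost = private MC + MEC = 43.13 + 2.78x.
Set SMC = demand: 43.13 + 2.78x = 235.63 - 1.32x → x* = 46.9512.
The Pigouvian tax equals MEC at x*: 0.68 + 0.88×46.9512 = 41.9971.

tax = $42.00 per unit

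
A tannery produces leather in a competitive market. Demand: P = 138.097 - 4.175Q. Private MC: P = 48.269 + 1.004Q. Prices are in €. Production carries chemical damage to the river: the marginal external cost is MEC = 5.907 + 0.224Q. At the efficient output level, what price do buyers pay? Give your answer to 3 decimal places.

Social marginal cost = private MC + MEC = 54.176 + 1.228Q.
Set SMC = demand: 54.176 + 1.228Q = 138.097 - 4.175Q → Q* = 15.5323.
Consumer price on the demand curve at Q*: 138.097 − 4.175×15.5323 = 73.2496.

P = €73.250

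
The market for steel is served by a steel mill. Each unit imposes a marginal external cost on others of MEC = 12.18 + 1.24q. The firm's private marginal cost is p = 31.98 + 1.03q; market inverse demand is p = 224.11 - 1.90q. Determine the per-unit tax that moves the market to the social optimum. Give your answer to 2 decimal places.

Social marginal cost = private MC + MEC = 44.16 + 2.27q.
Set SMC = demand: 44.16 + 2.27q = 224.11 - 1.90q → q* = 43.1535.
The Pigouvian tax equals MEC at q*: 12.18 + 1.24×43.1535 = 65.6903.

tax = 65.69 per unit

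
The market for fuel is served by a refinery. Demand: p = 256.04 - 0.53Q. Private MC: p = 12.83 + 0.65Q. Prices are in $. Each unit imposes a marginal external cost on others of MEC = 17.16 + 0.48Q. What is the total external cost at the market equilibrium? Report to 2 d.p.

Market equilibrium (private): 12.83 + 0.65Q = 256.04 - 0.53Q → Q_m = 206.1102.
Total external cost = ∫₀^{Q_m} (17.16 + 0.48Q) dQ = 17.16×206.1102 + ½×0.48×206.1102² = 13732.3905.

$13732.39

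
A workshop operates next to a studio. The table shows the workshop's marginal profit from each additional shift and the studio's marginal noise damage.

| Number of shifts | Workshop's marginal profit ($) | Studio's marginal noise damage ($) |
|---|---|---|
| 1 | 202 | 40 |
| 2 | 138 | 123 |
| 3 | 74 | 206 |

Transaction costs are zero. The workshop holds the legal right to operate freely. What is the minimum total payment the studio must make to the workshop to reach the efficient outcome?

Left alone the workshop would choose level 3 (marginal profit stays positive).
Efficient level: k* = 2 (marginal profit ≥ marginal noise damage through 2).
The studio must at least cover the workshop's forgone profit from cutting 3→2: 74 = 74.

$74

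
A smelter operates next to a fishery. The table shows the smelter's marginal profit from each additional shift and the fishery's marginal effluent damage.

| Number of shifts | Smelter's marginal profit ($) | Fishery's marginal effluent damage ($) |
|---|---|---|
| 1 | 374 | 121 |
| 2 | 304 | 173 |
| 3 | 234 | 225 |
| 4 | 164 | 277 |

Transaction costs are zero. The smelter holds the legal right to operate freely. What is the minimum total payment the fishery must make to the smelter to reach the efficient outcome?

$164

Left alone the smelter would choose level 4 (marginal profit stays positive).
Efficient level: k* = 3 (marginal profit ≥ marginal effluent damage through 3).
The fishery must at least cover the smelter's forgone profit from cutting 4→3: 164 = 164.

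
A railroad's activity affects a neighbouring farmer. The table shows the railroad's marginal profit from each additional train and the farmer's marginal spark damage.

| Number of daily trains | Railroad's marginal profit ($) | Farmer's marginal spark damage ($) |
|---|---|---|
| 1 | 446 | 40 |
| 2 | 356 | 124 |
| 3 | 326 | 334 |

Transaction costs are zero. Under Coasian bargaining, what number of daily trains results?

2

Bargaining reaches the level where marginal profit last exceeds marginal spark damage.
That holds through level 2 (356 ≥ 124) but not at 3 (326 < 334).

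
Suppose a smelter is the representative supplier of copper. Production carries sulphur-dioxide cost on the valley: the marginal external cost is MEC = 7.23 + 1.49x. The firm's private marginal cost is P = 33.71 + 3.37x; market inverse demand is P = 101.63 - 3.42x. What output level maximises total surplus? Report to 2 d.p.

x* = 7.33

Social marginal cost = private MC + MEC = 40.94 + 4.86x.
Set SMC = demand: 40.94 + 4.86x = 101.63 - 3.42x → x* = 7.3297.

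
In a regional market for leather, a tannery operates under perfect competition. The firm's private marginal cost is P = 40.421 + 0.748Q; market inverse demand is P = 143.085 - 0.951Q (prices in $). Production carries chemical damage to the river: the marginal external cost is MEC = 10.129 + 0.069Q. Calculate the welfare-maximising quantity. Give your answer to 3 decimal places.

Q* = 52.339

Social marginal cost = private MC + MEC = 50.550 + 0.817Q.
Set SMC = demand: 50.550 + 0.817Q = 143.085 - 0.951Q → Q* = 52.3388.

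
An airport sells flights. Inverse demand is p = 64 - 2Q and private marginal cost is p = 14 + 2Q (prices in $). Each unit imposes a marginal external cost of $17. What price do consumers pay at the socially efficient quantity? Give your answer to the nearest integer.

P = $48

Social marginal cost = private MC + MEC = 31 + 2Q.
Set SMC = demand: 31 + 2Q = 64 - 2Q → Q* = 8.2500.
Consumer price on the demand curve at Q*: 64 − 2×8.2500 = 47.5000.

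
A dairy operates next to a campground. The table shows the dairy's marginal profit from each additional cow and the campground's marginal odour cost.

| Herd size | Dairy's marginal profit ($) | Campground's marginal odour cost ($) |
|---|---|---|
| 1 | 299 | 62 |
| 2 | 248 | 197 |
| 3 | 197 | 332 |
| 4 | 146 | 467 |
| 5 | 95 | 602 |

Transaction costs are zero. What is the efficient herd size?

Bargaining reaches the level where marginal profit last exceeds marginal odour cost.
That holds through level 2 (248 ≥ 197) but not at 3 (197 < 332).

2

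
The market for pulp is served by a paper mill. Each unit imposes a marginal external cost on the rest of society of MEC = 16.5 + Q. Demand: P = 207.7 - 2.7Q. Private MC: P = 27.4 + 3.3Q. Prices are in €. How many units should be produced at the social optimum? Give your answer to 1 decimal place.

Q* = 23.4

Social marginal cost = private MC + MEC = 43.9 + 4.3Q.
Set SMC = demand: 43.9 + 4.3Q = 207.7 - 2.7Q → Q* = 23.4000.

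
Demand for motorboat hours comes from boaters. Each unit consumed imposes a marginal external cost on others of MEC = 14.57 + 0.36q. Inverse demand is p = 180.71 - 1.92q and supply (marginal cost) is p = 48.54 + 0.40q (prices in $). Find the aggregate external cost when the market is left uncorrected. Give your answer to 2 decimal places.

$1414.25

Market equilibrium (private): 48.54 + 0.40q = 180.71 - 1.92q → q_m = 56.9698.
Total external cost = ∫₀^{q_m} (14.57 + 0.36q) dq = 14.57×56.9698 + ½×0.36×56.9698² = 1414.2504.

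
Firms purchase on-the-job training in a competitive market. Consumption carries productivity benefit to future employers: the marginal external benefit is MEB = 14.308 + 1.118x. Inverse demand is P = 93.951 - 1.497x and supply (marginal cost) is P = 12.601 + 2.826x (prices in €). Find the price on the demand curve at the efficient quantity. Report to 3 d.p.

Social marginal benefit = demand + MEB = 108.259 - 0.379x.
Set SMB = MC: 108.259 - 0.379x = 12.601 + 2.826x → x* = 29.8465.
Consumer price on the demand curve at x*: 93.951 − 1.497×29.8465 = 49.2708.

P = €49.271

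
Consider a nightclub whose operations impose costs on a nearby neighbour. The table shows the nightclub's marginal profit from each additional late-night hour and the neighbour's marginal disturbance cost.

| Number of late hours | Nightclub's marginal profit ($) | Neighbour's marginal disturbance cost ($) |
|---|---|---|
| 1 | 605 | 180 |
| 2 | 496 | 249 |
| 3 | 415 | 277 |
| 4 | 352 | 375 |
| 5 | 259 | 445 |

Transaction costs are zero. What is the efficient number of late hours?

3

Bargaining reaches the level where marginal profit last exceeds marginal disturbance cost.
That holds through level 3 (415 ≥ 277) but not at 4 (352 < 375).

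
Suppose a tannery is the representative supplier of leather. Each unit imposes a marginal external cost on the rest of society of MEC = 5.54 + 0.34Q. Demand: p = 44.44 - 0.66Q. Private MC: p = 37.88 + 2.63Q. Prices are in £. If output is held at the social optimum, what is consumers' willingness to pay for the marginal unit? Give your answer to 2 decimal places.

Social marginal cost = private MC + MEC = 43.42 + 2.97Q.
Set SMC = demand: 43.42 + 2.97Q = 44.44 - 0.66Q → Q* = 0.2810.
Consumer price on the demand curve at Q*: 44.44 − 0.66×0.2810 = 44.2545.

P = £44.25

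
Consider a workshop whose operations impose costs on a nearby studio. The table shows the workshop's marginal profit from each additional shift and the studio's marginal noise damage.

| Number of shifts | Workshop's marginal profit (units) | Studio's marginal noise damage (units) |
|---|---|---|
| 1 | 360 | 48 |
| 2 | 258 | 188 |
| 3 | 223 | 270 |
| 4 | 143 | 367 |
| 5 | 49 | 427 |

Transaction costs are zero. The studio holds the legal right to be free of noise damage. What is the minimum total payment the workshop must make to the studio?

236

Efficient level: marginal profit ≥ marginal noise damage through level 2, so k* = 2.
With the studio holding the right, the workshop must at least compensate total damage at k*: 48 + 188 = 236.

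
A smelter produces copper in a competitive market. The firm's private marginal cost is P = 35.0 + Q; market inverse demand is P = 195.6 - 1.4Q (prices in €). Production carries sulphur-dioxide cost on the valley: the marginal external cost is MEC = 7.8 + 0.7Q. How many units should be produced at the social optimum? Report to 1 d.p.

Social marginal cost = private MC + MEC = 42.8 + 1.7Q.
Set SMC = demand: 42.8 + 1.7Q = 195.6 - 1.4Q → Q* = 49.2903.

Q* = 49.3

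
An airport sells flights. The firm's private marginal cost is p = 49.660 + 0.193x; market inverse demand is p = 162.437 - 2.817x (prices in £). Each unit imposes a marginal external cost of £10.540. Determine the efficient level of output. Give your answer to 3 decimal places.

Social marginal cost = private MC + MEC = 60.200 + 0.193x.
Set SMC = demand: 60.200 + 0.193x = 162.437 - 2.817x → x* = 33.9658.

x* = 33.966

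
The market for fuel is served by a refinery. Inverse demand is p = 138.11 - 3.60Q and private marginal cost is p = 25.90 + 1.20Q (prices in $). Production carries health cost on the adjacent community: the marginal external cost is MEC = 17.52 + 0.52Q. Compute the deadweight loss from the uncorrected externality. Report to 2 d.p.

DWL = $82.77

Market equilibrium (private): 25.90 + 1.20Q = 138.11 - 3.60Q → Q_m = 23.3771.
Social marginal cost = private MC + MEC = 43.42 + 1.72Q.
Set SMC = demand: 43.42 + 1.72Q = 138.11 - 3.60Q → Q* = 17.7989.
Height of the DWL triangle at Q_m is SMC(Q_m) − demand(Q_m) = MEC(Q_m) = 29.6761.
DWL = ½ × 5.5782 × 29.6761 = 82.7696.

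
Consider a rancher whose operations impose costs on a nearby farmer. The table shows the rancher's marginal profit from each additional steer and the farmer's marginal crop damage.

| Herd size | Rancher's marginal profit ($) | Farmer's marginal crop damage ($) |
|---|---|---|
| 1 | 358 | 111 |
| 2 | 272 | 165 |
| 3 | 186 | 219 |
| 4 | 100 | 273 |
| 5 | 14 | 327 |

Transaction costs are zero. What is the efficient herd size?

Bargaining reaches the level where marginal profit last exceeds marginal crop damage.
That holds through level 2 (272 ≥ 165) but not at 3 (186 < 219).

2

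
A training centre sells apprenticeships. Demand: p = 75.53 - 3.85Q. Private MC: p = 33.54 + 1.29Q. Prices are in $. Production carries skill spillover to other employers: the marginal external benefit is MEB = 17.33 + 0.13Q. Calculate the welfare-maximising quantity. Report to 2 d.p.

Q* = 11.84

Social marginal cost = private MC − MEB = 16.21 + 1.16Q.
Set SMC = demand: 16.21 + 1.16Q = 75.53 - 3.85Q → Q* = 11.8403.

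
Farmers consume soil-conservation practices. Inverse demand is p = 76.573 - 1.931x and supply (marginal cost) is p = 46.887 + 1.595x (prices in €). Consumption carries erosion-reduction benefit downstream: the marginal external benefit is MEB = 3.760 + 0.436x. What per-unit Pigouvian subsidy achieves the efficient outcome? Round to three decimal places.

subsidy = €8.479 per unit

Social marginal benefit = demand + MEB = 80.333 - 1.495x.
Set SMB = MC: 80.333 - 1.495x = 46.887 + 1.595x → x* = 10.8239.
The Pigouvian subsidy equals MEB at x*: 3.760 + 0.436×10.8239 = 8.4792.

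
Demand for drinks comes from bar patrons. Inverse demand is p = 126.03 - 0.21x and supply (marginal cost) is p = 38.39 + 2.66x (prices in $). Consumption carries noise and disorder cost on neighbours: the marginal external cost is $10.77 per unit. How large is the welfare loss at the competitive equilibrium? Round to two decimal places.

Market equilibrium (private): 38.39 + 2.66x = 126.03 - 0.21x → x_m = 30.5366.
Social marginal benefit = demand − MEC = 115.26 - 0.21x.
Set SMB = MC: 115.26 - 0.21x = 38.39 + 2.66x → x* = 26.7840.
Between x* and x_m the wedge MC − SMB runs linearly from 0 to MEC(x_m), so the loss is a triangle.
DWL = ½ × 3.7526 × 10.7700 = 20.2078.

DWL = $20.21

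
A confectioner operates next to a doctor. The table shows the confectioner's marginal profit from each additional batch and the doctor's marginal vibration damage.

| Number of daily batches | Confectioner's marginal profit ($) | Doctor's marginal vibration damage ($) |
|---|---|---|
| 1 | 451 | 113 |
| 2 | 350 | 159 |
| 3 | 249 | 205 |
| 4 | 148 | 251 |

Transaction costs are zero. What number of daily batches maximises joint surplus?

3

Bargaining reaches the level where marginal profit last exceeds marginal vibration damage.
That holds through level 3 (249 ≥ 205) but not at 4 (148 < 251).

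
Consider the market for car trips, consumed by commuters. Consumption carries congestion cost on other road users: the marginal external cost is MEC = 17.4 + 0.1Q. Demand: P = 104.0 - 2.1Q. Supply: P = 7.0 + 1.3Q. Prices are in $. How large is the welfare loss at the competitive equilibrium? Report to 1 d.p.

DWL = $58.6

Market equilibrium (private): 7.0 + 1.3Q = 104.0 - 2.1Q → Q_m = 28.5294.
Social marginal benefit = demand − MEC = 86.6 - 2.2Q.
Set SMB = MC: 86.6 - 2.2Q = 7.0 + 1.3Q → Q* = 22.7429.
Between Q* and Q_m the wedge MC − SMB runs linearly from 0 to MEC(Q_m), so the loss is a triangle.
DWL = ½ × 5.7865 × 20.2529 = 58.5967.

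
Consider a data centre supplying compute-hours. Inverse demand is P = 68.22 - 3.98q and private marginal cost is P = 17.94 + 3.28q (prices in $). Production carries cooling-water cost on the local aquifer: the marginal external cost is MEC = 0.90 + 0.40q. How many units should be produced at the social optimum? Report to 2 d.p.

Social marginal cost = private MC + MEC = 18.84 + 3.68q.
Set SMC = demand: 18.84 + 3.68q = 68.22 - 3.98q → q* = 6.4465.

q* = 6.45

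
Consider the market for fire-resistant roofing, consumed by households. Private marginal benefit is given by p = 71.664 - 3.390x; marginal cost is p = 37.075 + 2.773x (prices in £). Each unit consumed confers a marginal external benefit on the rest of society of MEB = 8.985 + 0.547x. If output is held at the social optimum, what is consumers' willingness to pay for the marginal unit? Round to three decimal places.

Social marginal benefit = demand + MEB = 80.649 - 2.843x.
Set SMB = MC: 80.649 - 2.843x = 37.075 + 2.773x → x* = 7.7589.
Consumer price on the demand curve at x*: 71.664 − 3.390×7.7589 = 45.3613.

P = £45.361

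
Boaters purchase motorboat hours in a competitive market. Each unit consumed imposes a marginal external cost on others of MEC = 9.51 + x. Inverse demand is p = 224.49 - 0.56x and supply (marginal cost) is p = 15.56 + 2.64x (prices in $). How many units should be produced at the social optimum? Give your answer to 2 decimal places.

x* = 47.48

Social marginal benefit = demand − MEC = 214.98 - 1.56x.
Set SMB = MC: 214.98 - 1.56x = 15.56 + 2.64x → x* = 47.4810.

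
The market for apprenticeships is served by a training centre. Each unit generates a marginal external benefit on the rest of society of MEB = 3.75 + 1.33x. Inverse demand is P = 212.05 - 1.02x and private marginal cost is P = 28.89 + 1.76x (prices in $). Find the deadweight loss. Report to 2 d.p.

Market equilibrium (private): 28.89 + 1.76x = 212.05 - 1.02x → x_m = 65.8849.
Social marginal cost = private MC − MEB = 25.14 + 0.43x.
Set SMC = demand: 25.14 + 0.43x = 212.05 - 1.02x → x* = 128.9034.
Between x* and x_m the wedge demand − SMC runs linearly from 0 to MEB(x_m), so the loss is a triangle.
DWL = ½ × 63.0185 × 91.3769 = 2879.2176.

DWL = $2879.22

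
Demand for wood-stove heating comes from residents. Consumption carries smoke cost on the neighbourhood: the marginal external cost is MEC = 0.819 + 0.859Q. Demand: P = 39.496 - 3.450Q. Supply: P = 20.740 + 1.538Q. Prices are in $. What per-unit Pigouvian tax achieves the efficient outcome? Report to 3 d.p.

tax = $3.454 per unit

Social marginal benefit = demand − MEC = 38.677 - 4.309Q.
Set SMB = MC: 38.677 - 4.309Q = 20.740 + 1.538Q → Q* = 3.0677.
The Pigouvian tax equals MEC at Q*: 0.819 + 0.859×3.0677 = 3.4542.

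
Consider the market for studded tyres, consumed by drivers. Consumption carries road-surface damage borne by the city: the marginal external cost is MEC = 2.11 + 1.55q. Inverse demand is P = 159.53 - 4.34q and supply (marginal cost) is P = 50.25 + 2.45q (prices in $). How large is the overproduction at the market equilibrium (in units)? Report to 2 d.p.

Market equilibrium (private): 50.25 + 2.45q = 159.53 - 4.34q → q_m = 16.0943.
Social marginal benefit = demand − MEC = 157.42 - 5.89q.
Set SMB = MC: 157.42 - 5.89q = 50.25 + 2.45q → q* = 12.8501.
Gap = |16.0943 − 12.8501| = 3.2442.

3.24 units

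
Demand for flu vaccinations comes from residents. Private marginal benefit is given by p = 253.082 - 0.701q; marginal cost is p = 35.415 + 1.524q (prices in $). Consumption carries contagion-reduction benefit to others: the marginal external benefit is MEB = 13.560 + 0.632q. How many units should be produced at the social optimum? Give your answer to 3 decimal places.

q* = 145.152

Social marginal benefit = demand + MEB = 266.642 - 0.069q.
Set SMB = MC: 266.642 - 0.069q = 35.415 + 1.524q → q* = 145.1519.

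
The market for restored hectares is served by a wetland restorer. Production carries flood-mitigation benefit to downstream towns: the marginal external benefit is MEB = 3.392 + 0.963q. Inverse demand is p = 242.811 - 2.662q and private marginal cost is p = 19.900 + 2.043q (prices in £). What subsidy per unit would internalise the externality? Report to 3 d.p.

Social marginal cost = private MC − MEB = 16.508 + 1.080q.
Set SMC = demand: 16.508 + 1.080q = 242.811 - 2.662q → q* = 60.4765.
The Pigouvian subsidy equals MEB at q*: 3.392 + 0.963×60.4765 = 61.6309.

subsidy = £61.631 per unit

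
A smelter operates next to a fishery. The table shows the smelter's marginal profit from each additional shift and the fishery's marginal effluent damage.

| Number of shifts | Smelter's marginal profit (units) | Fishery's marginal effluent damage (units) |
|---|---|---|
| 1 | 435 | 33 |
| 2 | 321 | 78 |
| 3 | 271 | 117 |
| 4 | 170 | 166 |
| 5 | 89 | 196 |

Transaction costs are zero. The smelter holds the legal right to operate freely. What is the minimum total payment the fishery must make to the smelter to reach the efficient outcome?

89

Left alone the smelter would choose level 5 (marginal profit stays positive).
Efficient level: k* = 4 (marginal profit ≥ marginal effluent damage through 4).
The fishery must at least cover the smelter's forgone profit from cutting 5→4: 89 = 89.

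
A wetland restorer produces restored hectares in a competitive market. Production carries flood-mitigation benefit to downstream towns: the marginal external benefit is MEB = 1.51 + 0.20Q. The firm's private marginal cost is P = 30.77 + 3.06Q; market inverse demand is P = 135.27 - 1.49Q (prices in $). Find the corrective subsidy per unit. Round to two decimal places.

subsidy = $6.38 per unit

Social marginal cost = private MC − MEB = 29.26 + 2.86Q.
Set SMC = demand: 29.26 + 2.86Q = 135.27 - 1.49Q → Q* = 24.3701.
The Pigouvian subsidy equals MEB at Q*: 1.51 + 0.20×24.3701 = 6.3840.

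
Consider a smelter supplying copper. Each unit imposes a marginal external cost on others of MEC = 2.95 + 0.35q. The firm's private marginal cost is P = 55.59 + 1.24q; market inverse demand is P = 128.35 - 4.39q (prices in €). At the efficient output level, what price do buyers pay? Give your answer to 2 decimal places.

P = €77.10

Social marginal cost = private MC + MEC = 58.54 + 1.59q.
Set SMC = demand: 58.54 + 1.59q = 128.35 - 4.39q → q* = 11.6739.
Consumer price on the demand curve at q*: 128.35 − 4.39×11.6739 = 77.1016.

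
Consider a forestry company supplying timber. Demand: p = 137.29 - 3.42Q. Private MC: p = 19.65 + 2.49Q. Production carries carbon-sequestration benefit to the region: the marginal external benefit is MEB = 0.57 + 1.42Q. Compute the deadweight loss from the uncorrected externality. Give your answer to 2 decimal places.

Market equilibrium (private): 19.65 + 2.49Q = 137.29 - 3.42Q → Q_m = 19.9052.
Social marginal cost = private MC − MEB = 19.08 + 1.07Q.
Set SMC = demand: 19.08 + 1.07Q = 137.29 - 3.42Q → Q* = 26.3274.
The welfare-loss triangle has base |Q_m − Q*| and height MEB(Q_m) (the vertical gap between SMC and demand is zero at Q* and MEB at Q_m).
DWL = ½ × 6.4222 × 28.8354 = 92.5934.

DWL = 92.59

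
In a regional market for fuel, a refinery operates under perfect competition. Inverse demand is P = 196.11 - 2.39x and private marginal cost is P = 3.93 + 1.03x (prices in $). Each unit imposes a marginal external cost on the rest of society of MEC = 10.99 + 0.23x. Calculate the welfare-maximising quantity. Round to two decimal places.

Social marginal cost = private MC + MEC = 14.92 + 1.26x.
Set SMC = demand: 14.92 + 1.26x = 196.11 - 2.39x → x* = 49.6411.

x* = 49.64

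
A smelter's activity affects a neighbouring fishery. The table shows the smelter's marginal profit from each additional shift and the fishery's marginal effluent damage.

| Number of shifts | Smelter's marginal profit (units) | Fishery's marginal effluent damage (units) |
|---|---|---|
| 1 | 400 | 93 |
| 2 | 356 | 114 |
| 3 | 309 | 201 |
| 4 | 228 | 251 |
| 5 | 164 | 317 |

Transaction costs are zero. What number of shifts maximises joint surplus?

3

Bargaining reaches the level where marginal profit last exceeds marginal effluent damage.
That holds through level 3 (309 ≥ 201) but not at 4 (228 < 251).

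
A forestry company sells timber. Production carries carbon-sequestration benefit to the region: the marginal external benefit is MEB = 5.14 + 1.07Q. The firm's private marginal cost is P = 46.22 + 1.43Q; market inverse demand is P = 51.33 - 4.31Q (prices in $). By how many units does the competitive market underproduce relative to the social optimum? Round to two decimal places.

Market equilibrium (private): 46.22 + 1.43Q = 51.33 - 4.31Q → Q_m = 0.8902.
Social marginal cost = private MC − MEB = 41.08 + 0.36Q.
Set SMC = demand: 41.08 + 0.36Q = 51.33 - 4.31Q → Q* = 2.1949.
Gap = |0.8902 − 2.1949| = 1.3047.

1.30 units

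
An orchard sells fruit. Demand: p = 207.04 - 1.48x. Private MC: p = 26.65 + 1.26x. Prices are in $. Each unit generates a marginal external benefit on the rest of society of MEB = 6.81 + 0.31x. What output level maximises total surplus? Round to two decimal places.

Social marginal cost = private MC − MEB = 19.84 + 0.95x.
Set SMC = demand: 19.84 + 0.95x = 207.04 - 1.48x → x* = 77.0370.

x* = 77.04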